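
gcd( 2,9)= 1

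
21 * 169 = 3549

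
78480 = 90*872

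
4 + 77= 81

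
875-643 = 232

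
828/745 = 1+83/745 = 1.11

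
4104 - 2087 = 2017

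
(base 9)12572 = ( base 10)8489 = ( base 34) 7BN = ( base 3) 102122102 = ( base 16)2129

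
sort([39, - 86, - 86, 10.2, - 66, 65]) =[ - 86,-86,  -  66, 10.2,  39,65 ] 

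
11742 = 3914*3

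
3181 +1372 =4553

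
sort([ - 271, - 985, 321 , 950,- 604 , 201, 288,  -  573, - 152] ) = [ - 985, - 604, - 573, - 271, - 152, 201, 288, 321, 950]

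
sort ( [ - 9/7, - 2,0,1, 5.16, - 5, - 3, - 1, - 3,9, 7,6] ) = [ - 5, - 3,- 3, - 2, - 9/7, - 1,0,  1,5.16,6,7,9] 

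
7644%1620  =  1164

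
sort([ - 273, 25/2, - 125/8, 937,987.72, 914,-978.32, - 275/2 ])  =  [ - 978.32, - 273, - 275/2, - 125/8 , 25/2, 914,937,  987.72 ] 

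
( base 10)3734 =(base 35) 31O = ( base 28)4LA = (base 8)7226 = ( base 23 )718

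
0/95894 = 0= 0.00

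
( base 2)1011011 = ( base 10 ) 91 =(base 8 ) 133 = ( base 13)70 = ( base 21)47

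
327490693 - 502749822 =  - 175259129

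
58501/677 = 58501/677 = 86.41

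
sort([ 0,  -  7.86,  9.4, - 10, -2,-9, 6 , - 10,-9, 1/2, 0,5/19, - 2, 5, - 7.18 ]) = [ - 10, - 10, - 9, - 9, - 7.86,- 7.18, - 2, - 2,0, 0, 5/19,  1/2, 5, 6, 9.4] 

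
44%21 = 2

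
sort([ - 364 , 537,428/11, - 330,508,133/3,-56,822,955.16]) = [-364, - 330, - 56, 428/11, 133/3,508, 537,822, 955.16] 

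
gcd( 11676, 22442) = 14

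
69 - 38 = 31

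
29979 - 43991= -14012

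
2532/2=1266 = 1266.00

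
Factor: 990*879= 870210 = 2^1 * 3^3*5^1*11^1*293^1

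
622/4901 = 622/4901= 0.13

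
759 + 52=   811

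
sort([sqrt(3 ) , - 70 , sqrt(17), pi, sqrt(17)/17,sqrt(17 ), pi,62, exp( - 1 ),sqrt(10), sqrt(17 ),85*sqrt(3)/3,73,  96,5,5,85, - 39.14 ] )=[ - 70, - 39.14,sqrt(17)/17, exp(-1), sqrt (3), pi,pi,sqrt(10 ),sqrt( 17 ),sqrt(17),sqrt (17),5,5, 85*sqrt( 3 )/3,62,73, 85, 96]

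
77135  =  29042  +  48093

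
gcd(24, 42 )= 6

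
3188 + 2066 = 5254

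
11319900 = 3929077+7390823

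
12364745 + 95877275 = 108242020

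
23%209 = 23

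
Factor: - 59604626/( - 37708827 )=2^1*3^( - 1 )*13^(-1)*887^1*33599^1*966893^( - 1 )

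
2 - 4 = - 2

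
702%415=287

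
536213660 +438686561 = 974900221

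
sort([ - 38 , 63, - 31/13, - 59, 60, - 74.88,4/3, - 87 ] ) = [ - 87,- 74.88,  -  59, - 38, - 31/13,4/3, 60, 63]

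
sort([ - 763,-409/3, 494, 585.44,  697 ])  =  [ - 763, - 409/3, 494, 585.44  ,  697 ] 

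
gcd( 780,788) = 4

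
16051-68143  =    -  52092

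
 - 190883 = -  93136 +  - 97747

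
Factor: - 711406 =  - 2^1*67^1*5309^1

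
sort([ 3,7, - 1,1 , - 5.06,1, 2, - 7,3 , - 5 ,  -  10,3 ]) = [ - 10, - 7, - 5.06, - 5, - 1, 1, 1, 2,3, 3, 3, 7 ] 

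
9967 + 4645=14612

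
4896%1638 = 1620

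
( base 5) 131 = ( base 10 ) 41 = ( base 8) 51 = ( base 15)2b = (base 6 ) 105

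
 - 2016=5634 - 7650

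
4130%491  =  202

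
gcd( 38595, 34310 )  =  5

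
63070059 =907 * 69537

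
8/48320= 1/6040 = 0.00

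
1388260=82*16930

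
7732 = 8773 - 1041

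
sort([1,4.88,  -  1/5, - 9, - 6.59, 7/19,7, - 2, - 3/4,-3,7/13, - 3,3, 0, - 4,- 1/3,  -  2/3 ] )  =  [- 9, - 6.59,  -  4, - 3, - 3, - 2, - 3/4, - 2/3,-1/3,-1/5 , 0, 7/19, 7/13,  1,3,4.88, 7 ] 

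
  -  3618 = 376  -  3994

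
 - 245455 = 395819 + -641274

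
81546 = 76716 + 4830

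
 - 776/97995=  - 1 + 97219/97995=- 0.01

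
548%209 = 130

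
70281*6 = 421686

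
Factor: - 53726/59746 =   -  26863^1*29873^( - 1) =- 26863/29873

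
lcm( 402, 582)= 38994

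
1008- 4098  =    -  3090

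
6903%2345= 2213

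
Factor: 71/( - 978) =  - 2^( - 1 )*3^( - 1 )*71^1*163^( - 1)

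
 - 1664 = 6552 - 8216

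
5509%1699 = 412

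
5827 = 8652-2825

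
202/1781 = 202/1781 = 0.11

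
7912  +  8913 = 16825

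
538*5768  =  3103184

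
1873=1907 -34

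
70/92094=35/46047= 0.00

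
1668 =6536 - 4868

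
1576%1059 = 517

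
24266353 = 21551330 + 2715023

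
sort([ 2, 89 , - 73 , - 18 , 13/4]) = [-73 ,- 18,  2 , 13/4 , 89]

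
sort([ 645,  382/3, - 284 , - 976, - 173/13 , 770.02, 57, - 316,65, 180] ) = [ - 976, - 316, - 284, - 173/13,57,65,382/3,180, 645, 770.02] 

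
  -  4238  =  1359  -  5597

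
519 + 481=1000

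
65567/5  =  65567/5 = 13113.40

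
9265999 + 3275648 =12541647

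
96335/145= 664 + 11/29 = 664.38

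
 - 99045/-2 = 99045/2 = 49522.50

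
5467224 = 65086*84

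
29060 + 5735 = 34795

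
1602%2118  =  1602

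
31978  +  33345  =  65323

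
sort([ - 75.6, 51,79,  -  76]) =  [ - 76,-75.6,51,79]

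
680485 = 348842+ 331643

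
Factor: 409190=2^1 * 5^1*17^1 * 29^1 * 83^1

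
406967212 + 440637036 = 847604248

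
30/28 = 1 + 1/14 = 1.07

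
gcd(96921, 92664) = 99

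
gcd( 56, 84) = 28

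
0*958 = 0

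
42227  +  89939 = 132166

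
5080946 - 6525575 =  - 1444629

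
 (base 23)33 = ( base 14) 52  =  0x48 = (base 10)72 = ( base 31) 2a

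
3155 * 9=28395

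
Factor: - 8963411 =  - 2969^1 * 3019^1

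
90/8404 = 45/4202= 0.01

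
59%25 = 9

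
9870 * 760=7501200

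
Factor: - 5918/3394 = -2959/1697 = - 11^1 * 269^1 * 1697^( - 1)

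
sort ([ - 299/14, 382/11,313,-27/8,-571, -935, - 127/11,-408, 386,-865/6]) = [-935,  -  571,  -  408,-865/6,-299/14, - 127/11 ,-27/8,  382/11, 313, 386] 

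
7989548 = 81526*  98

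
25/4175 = 1/167 = 0.01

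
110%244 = 110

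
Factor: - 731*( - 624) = 2^4*3^1*13^1 * 17^1*43^1= 456144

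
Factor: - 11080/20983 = - 2^3*5^1*277^1*20983^ (- 1 )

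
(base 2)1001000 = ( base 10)72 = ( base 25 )2M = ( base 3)2200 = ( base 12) 60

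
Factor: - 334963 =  - 334963^1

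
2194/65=2194/65 = 33.75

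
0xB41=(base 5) 43011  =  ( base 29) 3CA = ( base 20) 741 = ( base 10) 2881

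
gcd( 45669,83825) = 1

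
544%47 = 27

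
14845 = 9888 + 4957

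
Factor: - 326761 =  -23^1*14207^1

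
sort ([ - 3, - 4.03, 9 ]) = [ - 4.03, - 3, 9]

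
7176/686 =10 + 158/343 = 10.46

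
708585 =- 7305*(-97)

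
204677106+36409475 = 241086581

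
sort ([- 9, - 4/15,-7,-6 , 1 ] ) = [ - 9, - 7 , - 6, - 4/15,1]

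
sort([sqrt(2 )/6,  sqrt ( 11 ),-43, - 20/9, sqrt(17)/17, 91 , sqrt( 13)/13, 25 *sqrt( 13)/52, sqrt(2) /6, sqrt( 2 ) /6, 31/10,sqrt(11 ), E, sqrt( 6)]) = [ - 43, -20/9,sqrt(2)/6, sqrt(2 ) /6 , sqrt(2 ) /6,  sqrt( 17)/17, sqrt (13)/13, 25*sqrt( 13)/52,sqrt(6), E,31/10,sqrt(11 ), sqrt(11), 91]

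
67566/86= 33783/43 = 785.65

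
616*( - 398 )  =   - 245168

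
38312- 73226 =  - 34914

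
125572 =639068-513496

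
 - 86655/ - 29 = 86655/29 = 2988.10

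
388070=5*77614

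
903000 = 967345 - 64345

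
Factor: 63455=5^1 * 7^3*37^1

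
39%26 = 13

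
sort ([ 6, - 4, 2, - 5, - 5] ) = [ - 5,-5, - 4,2, 6 ]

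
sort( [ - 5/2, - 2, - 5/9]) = [ - 5/2, - 2 , - 5/9]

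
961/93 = 31/3 = 10.33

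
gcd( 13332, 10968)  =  12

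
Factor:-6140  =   - 2^2*5^1*307^1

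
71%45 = 26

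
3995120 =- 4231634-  -8226754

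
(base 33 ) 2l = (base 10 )87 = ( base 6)223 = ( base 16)57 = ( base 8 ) 127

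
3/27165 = 1/9055 =0.00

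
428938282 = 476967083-48028801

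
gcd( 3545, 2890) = 5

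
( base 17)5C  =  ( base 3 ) 10121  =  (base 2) 1100001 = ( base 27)3g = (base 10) 97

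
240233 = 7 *34319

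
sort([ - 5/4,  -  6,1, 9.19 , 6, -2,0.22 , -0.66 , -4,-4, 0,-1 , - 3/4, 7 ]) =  [ - 6, - 4, - 4, - 2, - 5/4,-1, - 3/4, -0.66, 0 , 0.22,1,6,7,9.19]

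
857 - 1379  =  -522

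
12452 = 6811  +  5641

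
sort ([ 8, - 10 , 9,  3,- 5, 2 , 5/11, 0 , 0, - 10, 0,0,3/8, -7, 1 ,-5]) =[ - 10 , - 10, - 7, - 5,-5 , 0,0, 0,0,3/8,5/11, 1, 2,3 , 8,9 ] 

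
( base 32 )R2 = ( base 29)10p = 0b1101100010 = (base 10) 866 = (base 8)1542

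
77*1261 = 97097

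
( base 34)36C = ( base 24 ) 69c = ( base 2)111001100100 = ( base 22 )7DA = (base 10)3684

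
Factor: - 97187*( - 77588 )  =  2^2  *  7^1*17^1*163^1*97187^1 = 7540544956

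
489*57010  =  27877890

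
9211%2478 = 1777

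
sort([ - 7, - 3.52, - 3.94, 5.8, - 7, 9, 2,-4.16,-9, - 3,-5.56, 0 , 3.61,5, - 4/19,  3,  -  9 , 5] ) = [ - 9,  -  9,-7,-7,- 5.56,-4.16, - 3.94,-3.52, - 3, -4/19 , 0,  2,  3, 3.61 , 5, 5,5.8,9 ]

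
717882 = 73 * 9834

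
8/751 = 8/751 = 0.01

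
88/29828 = 22/7457 = 0.00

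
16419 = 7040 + 9379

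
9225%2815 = 780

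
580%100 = 80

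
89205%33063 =23079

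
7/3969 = 1/567 = 0.00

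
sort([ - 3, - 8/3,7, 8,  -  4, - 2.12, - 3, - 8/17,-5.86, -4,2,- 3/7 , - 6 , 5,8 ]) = [ - 6, - 5.86, -4, - 4 , - 3,  -  3,-8/3, - 2.12, - 8/17, - 3/7 , 2,5, 7 , 8,8]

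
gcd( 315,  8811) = 9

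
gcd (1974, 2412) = 6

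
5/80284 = 5/80284 = 0.00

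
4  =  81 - 77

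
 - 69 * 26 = -1794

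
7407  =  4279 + 3128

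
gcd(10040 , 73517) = 1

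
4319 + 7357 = 11676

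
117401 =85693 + 31708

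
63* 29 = 1827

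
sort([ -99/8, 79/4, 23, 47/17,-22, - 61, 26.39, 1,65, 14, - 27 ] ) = [-61, - 27 ,-22, - 99/8,1, 47/17,14,79/4, 23, 26.39, 65 ]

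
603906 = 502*1203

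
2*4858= 9716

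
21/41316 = 7/13772 = 0.00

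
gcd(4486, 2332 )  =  2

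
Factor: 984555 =3^4*5^1 * 11^1*13^1  *17^1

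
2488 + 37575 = 40063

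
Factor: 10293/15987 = 47^1*73^(-1) = 47/73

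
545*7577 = 4129465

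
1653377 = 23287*71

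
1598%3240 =1598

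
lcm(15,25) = 75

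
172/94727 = 172/94727 = 0.00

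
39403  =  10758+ 28645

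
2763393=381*7253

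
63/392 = 9/56 = 0.16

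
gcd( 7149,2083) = 1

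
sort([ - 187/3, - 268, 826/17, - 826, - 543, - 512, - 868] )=[ - 868, - 826, - 543, - 512, - 268 ,-187/3 , 826/17] 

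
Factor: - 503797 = - 7^1*  71971^1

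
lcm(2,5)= 10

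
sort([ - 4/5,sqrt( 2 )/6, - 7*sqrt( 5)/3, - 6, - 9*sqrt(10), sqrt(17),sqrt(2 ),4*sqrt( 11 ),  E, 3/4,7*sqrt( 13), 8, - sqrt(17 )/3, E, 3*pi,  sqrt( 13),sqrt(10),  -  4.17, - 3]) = [ - 9 *sqrt( 10 ),  -  6,-7*sqrt( 5 )/3,-4.17, - 3,-sqrt( 17 )/3, - 4/5,sqrt (2 )/6, 3/4, sqrt( 2) , E,E, sqrt(10 ),  sqrt( 13), sqrt(17),8, 3*pi, 4*sqrt( 11 ),7*sqrt( 13 )]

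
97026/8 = 12128 + 1/4 = 12128.25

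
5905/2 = 5905/2 = 2952.50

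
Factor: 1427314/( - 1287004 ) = -2^ ( - 1 )*7^1*269^1*379^1*321751^( - 1) = - 713657/643502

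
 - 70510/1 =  - 70510  =  -70510.00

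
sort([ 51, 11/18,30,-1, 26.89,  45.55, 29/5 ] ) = [  -  1,11/18,29/5,26.89,30, 45.55, 51]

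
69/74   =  69/74 = 0.93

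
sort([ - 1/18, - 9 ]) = [ - 9, - 1/18] 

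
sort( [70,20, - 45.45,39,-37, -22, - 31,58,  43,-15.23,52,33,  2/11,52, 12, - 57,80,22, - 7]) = [ - 57, -45.45,  -  37,-31, - 22,- 15.23, - 7,2/11, 12, 20,22, 33,39,43, 52, 52,58,70,80]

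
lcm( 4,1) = 4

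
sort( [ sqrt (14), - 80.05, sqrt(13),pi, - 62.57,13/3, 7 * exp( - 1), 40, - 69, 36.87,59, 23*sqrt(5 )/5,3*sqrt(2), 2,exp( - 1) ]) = [ - 80.05, - 69, - 62.57, exp( - 1 ), 2, 7*exp (  -  1),pi, sqrt(13),sqrt (14 ),3*sqrt( 2),13/3,23 * sqrt ( 5) /5  ,  36.87, 40,59 ] 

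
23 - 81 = - 58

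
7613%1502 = 103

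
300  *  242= 72600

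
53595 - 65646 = -12051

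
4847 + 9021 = 13868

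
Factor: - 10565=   -  5^1*2113^1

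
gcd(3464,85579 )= 1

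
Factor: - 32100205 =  - 5^1*6420041^1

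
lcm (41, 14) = 574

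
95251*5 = 476255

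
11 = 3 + 8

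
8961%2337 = 1950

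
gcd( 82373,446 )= 1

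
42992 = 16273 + 26719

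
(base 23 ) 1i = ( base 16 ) 29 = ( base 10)41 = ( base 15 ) 2b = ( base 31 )1a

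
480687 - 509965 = -29278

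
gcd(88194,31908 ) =6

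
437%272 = 165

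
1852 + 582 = 2434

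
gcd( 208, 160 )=16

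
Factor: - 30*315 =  - 2^1 * 3^3  *  5^2*7^1 = - 9450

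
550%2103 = 550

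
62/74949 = 62/74949 = 0.00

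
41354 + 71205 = 112559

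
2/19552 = 1/9776 =0.00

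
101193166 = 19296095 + 81897071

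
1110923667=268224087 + 842699580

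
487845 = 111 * 4395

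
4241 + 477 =4718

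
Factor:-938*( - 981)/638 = 460089/319 = 3^2*7^1*11^(-1)*29^ ( - 1)* 67^1*109^1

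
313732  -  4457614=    - 4143882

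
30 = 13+17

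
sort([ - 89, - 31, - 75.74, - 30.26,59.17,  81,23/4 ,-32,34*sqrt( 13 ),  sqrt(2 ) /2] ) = [ - 89, - 75.74, - 32, - 31, - 30.26,  sqrt(2)/2, 23/4, 59.17,81,34 * sqrt( 13) ] 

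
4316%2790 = 1526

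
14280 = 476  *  30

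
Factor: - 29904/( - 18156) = 2^2 * 7^1*17^( -1) = 28/17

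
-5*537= - 2685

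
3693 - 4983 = -1290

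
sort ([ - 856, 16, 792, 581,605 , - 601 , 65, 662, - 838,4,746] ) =[ - 856, -838, -601 , 4,  16, 65, 581,  605,662,746,  792 ] 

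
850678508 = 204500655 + 646177853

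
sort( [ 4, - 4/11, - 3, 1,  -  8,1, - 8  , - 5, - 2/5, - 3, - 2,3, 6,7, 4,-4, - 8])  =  [ - 8, - 8, - 8,-5, - 4, - 3, - 3, - 2 , - 2/5, - 4/11, 1,1, 3, 4, 4, 6,  7]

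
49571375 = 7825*6335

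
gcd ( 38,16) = 2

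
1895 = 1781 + 114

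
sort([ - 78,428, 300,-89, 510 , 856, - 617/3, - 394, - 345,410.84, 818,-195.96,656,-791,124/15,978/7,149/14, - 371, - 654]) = [ - 791,-654,- 394, - 371, - 345,-617/3, - 195.96, - 89, - 78 , 124/15,149/14,978/7,300,410.84,428,510,656, 818, 856]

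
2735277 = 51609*53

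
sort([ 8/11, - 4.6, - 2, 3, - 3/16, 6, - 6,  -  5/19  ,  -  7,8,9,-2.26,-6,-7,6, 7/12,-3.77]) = [ - 7, - 7, - 6, - 6, - 4.6, - 3.77 , - 2.26, - 2, - 5/19, - 3/16, 7/12,8/11, 3, 6, 6,  8,9]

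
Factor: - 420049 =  - 7^1*23^1 * 2609^1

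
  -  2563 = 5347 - 7910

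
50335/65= 10067/13 = 774.38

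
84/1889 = 84/1889 = 0.04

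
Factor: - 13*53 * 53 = - 13^1*53^2  =  -36517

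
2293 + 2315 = 4608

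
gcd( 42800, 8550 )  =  50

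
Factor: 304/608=2^( - 1)  =  1/2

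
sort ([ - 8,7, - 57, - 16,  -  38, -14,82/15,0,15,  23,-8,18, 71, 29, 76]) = [ - 57 ,  -  38,-16,-14,- 8 , - 8,0,  82/15, 7,  15 , 18, 23 , 29 , 71, 76 ]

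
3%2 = 1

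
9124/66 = 138+8/33 = 138.24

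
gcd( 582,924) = 6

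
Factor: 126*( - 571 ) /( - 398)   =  35973/199=3^2*7^1*199^( -1) *571^1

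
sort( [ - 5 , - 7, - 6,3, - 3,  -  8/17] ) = [ - 7,-6, - 5,  -  3, - 8/17,  3]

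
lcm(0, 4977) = 0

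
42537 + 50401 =92938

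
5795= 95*61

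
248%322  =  248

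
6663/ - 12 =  - 556  +  3/4 = - 555.25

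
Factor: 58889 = 58889^1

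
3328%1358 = 612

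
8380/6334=4190/3167   =  1.32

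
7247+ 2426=9673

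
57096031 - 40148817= 16947214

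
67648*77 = 5208896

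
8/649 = 8/649= 0.01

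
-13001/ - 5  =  2600+1/5 = 2600.20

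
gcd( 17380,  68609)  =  1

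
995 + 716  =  1711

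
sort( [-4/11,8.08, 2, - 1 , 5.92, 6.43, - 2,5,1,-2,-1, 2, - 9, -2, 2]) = [- 9, - 2, - 2,-2, - 1,-1, - 4/11  ,  1, 2,2,2, 5 , 5.92, 6.43, 8.08]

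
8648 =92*94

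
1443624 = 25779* 56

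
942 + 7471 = 8413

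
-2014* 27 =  - 54378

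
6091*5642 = 34365422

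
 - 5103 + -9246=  - 14349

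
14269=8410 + 5859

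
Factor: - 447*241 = -3^1*149^1*241^1 = - 107727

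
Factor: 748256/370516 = 187064/92629 = 2^3*67^1* 211^( - 1)*349^1*439^(  -  1)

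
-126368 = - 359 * 352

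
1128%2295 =1128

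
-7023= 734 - 7757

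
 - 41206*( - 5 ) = 206030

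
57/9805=57/9805 = 0.01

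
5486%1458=1112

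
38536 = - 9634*(-4 )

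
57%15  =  12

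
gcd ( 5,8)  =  1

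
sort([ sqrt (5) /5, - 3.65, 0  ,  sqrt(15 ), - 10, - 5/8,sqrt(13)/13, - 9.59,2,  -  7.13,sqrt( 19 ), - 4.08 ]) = [ - 10, - 9.59, - 7.13, - 4.08, - 3.65 , - 5/8, 0,sqrt(13 )/13, sqrt( 5 ) /5, 2, sqrt(15), sqrt( 19)]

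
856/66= 12+32/33 = 12.97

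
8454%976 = 646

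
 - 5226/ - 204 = 25 + 21/34 = 25.62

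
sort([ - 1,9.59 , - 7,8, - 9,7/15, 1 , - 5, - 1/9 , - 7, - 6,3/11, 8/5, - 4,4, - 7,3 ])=[ -9,  -  7 , - 7, - 7, - 6, - 5, - 4, - 1, - 1/9,3/11, 7/15, 1, 8/5,3 , 4,  8, 9.59]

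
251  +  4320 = 4571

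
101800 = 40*2545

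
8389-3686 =4703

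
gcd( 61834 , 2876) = 1438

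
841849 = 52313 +789536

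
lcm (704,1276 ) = 20416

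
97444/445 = 97444/445= 218.98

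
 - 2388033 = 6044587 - 8432620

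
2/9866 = 1/4933 = 0.00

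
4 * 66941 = 267764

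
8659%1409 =205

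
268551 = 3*89517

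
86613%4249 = 1633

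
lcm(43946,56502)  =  395514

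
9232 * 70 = 646240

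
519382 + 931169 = 1450551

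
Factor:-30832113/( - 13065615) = 3^( - 1)*5^(-1 )*13^1*290347^(-1 )*790567^1 = 10277371/4355205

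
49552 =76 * 652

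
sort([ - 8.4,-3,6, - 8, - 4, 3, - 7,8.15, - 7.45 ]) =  [ - 8.4 , - 8, - 7.45 , - 7, - 4,-3, 3,6,8.15 ] 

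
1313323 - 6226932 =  - 4913609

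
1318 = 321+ 997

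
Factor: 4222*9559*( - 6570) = -2^2 * 3^2 * 5^1*11^2 * 73^1*79^1*2111^1= - 265152703860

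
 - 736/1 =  -736 = - 736.00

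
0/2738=0 = 0.00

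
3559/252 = 3559/252 = 14.12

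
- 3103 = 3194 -6297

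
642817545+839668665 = 1482486210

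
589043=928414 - 339371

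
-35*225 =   -  7875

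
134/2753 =134/2753=0.05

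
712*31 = 22072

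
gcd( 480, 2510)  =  10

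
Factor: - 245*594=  - 145530  =  - 2^1* 3^3* 5^1*7^2*11^1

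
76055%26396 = 23263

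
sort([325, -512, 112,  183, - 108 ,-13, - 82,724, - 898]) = [ - 898, - 512,  -  108,  -  82, - 13,112, 183,325,724]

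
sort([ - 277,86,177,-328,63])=[-328, - 277, 63,86,177]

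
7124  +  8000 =15124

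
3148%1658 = 1490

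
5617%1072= 257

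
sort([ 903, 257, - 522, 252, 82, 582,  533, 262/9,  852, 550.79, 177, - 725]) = [ - 725, - 522,  262/9 , 82, 177,252,257, 533, 550.79,  582, 852 , 903]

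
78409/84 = 78409/84 = 933.44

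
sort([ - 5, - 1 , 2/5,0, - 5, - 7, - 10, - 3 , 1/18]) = [ - 10, - 7, - 5,  -  5, - 3 , - 1,0,1/18 , 2/5]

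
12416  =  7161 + 5255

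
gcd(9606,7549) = 1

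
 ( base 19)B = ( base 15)B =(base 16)b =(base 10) 11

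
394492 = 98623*4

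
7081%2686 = 1709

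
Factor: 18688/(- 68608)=  -  2^( - 2)*67^( - 1)*73^1  =  - 73/268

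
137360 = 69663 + 67697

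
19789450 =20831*950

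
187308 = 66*2838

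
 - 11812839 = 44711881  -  56524720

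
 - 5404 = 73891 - 79295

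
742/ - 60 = - 371/30 = - 12.37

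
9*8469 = 76221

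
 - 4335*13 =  - 56355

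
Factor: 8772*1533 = 13447476 = 2^2*3^2*7^1*17^1*43^1*73^1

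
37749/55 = 37749/55 = 686.35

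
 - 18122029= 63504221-81626250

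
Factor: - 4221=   -  3^2*7^1*67^1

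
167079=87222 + 79857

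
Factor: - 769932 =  - 2^2*3^3*7129^1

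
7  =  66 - 59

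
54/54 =1 = 1.00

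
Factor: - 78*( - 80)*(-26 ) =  - 162240 = -2^6 *3^1*5^1*13^2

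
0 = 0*1584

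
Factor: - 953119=- 349^1*2731^1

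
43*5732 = 246476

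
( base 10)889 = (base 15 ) 3E4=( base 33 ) QV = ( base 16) 379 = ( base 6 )4041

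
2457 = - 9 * ( - 273 ) 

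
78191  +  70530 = 148721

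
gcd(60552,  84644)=4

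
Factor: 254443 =7^1 *163^1*223^1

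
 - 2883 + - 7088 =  - 9971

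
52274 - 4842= 47432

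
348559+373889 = 722448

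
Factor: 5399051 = 7^1*771293^1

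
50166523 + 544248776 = 594415299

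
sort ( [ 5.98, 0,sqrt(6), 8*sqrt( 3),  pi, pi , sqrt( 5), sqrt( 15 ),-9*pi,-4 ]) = [ - 9*pi,  -  4,0, sqrt(5 ),sqrt( 6), pi,  pi,sqrt( 15), 5.98, 8*sqrt( 3) ] 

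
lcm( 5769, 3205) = 28845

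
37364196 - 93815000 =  - 56450804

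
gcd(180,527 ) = 1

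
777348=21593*36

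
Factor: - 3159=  - 3^5*13^1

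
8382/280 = 4191/140  =  29.94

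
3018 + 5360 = 8378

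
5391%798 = 603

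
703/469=1 + 234/469 =1.50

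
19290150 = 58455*330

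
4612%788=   672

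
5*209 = 1045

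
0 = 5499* 0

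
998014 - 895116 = 102898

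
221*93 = 20553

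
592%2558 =592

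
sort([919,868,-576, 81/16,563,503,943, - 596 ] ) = [ - 596,  -  576,81/16, 503,563, 868 , 919,943 ]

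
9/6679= 9/6679= 0.00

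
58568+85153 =143721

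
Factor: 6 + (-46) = -40 =-2^3*5^1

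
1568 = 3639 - 2071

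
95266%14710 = 7006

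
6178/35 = 176 + 18/35 = 176.51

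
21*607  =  12747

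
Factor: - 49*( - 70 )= 3430 = 2^1*5^1*7^3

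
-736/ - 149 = 736/149   =  4.94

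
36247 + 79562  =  115809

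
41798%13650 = 848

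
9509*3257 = 30970813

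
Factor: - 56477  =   - 56477^1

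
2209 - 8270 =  - 6061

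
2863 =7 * 409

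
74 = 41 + 33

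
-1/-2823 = 1/2823  =  0.00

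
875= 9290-8415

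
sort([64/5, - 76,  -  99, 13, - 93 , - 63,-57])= [ - 99,-93, - 76, - 63,- 57, 64/5, 13] 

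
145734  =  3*48578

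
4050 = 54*75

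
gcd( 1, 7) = 1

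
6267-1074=5193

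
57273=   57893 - 620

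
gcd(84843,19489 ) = 1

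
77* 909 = 69993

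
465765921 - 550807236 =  - 85041315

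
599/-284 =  -3+253/284 = - 2.11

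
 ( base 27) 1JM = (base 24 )24G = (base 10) 1264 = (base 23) 28M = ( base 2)10011110000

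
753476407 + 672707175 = 1426183582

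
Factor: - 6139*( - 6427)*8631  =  340539151743=3^2 *7^2*137^1*877^1*6427^1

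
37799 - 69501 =-31702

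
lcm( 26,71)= 1846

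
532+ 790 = 1322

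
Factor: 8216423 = 17^1*107^1*4517^1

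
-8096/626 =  - 4048/313 = - 12.93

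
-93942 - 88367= - 182309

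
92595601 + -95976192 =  - 3380591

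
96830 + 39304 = 136134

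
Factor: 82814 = 2^1*47^1*881^1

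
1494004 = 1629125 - 135121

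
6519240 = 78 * 83580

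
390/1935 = 26/129 = 0.20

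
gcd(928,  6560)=32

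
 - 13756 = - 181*76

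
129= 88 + 41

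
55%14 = 13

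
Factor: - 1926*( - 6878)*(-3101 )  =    -  41079033828 = -  2^2*3^2*7^1 * 19^1 * 107^1*181^1 * 443^1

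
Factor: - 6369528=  - 2^3 * 3^1* 11^1*23^1*1049^1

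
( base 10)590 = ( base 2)1001001110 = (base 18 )1ee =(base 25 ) NF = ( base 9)725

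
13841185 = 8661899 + 5179286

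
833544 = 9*92616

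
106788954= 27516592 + 79272362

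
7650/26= 3825/13=294.23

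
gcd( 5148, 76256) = 4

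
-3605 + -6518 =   -  10123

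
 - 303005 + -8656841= -8959846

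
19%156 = 19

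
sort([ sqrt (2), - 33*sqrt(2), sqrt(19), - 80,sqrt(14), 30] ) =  [-80,- 33*sqrt(2),  sqrt(2), sqrt(14),  sqrt( 19) , 30]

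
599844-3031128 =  - 2431284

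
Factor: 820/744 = 2^ ( - 1) * 3^( - 1 )*5^1*31^(-1 )  *  41^1 = 205/186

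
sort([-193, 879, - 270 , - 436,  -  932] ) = [ - 932, - 436 , - 270, - 193,  879]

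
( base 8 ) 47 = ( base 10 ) 39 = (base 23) 1G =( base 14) 2b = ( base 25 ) 1E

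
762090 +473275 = 1235365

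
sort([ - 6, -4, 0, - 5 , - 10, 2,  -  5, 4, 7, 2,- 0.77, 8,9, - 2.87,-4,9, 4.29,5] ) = [ - 10,-6, - 5,  -  5, - 4,-4, - 2.87,  -  0.77 , 0, 2, 2,4,4.29, 5, 7,8 , 9,  9] 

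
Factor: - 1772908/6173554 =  - 886454/3086777 = - 2^1*157^( -1)*19661^( - 1) *443227^1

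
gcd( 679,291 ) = 97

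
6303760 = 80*78797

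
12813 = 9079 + 3734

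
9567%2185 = 827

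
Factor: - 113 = -113^1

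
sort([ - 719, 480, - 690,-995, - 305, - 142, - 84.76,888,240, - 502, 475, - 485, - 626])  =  [ - 995, - 719,-690,-626, - 502, - 485, - 305, - 142 ,  -  84.76,240,475,480,888]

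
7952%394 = 72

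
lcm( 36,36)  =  36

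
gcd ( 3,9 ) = 3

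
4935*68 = 335580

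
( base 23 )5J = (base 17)7f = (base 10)134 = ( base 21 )68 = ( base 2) 10000110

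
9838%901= 828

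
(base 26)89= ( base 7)430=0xd9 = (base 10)217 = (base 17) CD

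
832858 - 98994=733864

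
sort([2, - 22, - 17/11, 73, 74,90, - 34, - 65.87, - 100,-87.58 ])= [ - 100, - 87.58, - 65.87,-34,-22, - 17/11, 2, 73,74,90] 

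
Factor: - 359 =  - 359^1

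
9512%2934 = 710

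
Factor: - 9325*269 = - 5^2*269^1 * 373^1 =- 2508425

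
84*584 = 49056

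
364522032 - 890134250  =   - 525612218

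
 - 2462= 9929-12391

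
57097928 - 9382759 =47715169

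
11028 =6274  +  4754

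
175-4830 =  -4655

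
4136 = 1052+3084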